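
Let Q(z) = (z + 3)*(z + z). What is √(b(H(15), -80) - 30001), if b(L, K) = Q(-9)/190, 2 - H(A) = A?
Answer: I*√270753895/95 ≈ 173.21*I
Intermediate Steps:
Q(z) = 2*z*(3 + z) (Q(z) = (3 + z)*(2*z) = 2*z*(3 + z))
H(A) = 2 - A
b(L, K) = 54/95 (b(L, K) = (2*(-9)*(3 - 9))/190 = (2*(-9)*(-6))*(1/190) = 108*(1/190) = 54/95)
√(b(H(15), -80) - 30001) = √(54/95 - 30001) = √(-2850041/95) = I*√270753895/95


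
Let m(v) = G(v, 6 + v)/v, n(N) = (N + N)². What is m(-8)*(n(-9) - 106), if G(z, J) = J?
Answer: 109/2 ≈ 54.500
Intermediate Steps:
n(N) = 4*N² (n(N) = (2*N)² = 4*N²)
m(v) = (6 + v)/v
m(-8)*(n(-9) - 106) = ((6 - 8)/(-8))*(4*(-9)² - 106) = (-⅛*(-2))*(4*81 - 106) = (324 - 106)/4 = (¼)*218 = 109/2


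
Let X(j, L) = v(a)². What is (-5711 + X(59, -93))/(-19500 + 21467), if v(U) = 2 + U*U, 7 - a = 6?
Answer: -5702/1967 ≈ -2.8988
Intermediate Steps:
a = 1 (a = 7 - 1*6 = 7 - 6 = 1)
v(U) = 2 + U²
X(j, L) = 9 (X(j, L) = (2 + 1²)² = (2 + 1)² = 3² = 9)
(-5711 + X(59, -93))/(-19500 + 21467) = (-5711 + 9)/(-19500 + 21467) = -5702/1967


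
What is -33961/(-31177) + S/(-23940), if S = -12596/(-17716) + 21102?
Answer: 36156285859/173984495580 ≈ 0.20781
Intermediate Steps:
S = 93463907/4429 (S = -12596*(-1/17716) + 21102 = 3149/4429 + 21102 = 93463907/4429 ≈ 21103.)
-33961/(-31177) + S/(-23940) = -33961/(-31177) + (93463907/4429)/(-23940) = -33961*(-1/31177) + (93463907/4429)*(-1/23940) = 33961/31177 - 4919153/5580540 = 36156285859/173984495580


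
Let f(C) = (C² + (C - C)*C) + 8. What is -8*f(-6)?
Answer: -352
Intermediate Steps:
f(C) = 8 + C² (f(C) = (C² + 0*C) + 8 = (C² + 0) + 8 = C² + 8 = 8 + C²)
-8*f(-6) = -8*(8 + (-6)²) = -8*(8 + 36) = -8*44 = -352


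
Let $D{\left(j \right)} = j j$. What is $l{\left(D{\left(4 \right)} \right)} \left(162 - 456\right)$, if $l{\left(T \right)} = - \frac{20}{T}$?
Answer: $\frac{735}{2} \approx 367.5$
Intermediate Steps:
$D{\left(j \right)} = j^{2}$
$l{\left(D{\left(4 \right)} \right)} \left(162 - 456\right) = - \frac{20}{4^{2}} \left(162 - 456\right) = - \frac{20}{16} \left(-294\right) = \left(-20\right) \frac{1}{16} \left(-294\right) = \left(- \frac{5}{4}\right) \left(-294\right) = \frac{735}{2}$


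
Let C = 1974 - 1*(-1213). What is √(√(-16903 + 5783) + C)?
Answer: √(3187 + 4*I*√695) ≈ 56.461 + 0.9338*I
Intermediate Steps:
C = 3187 (C = 1974 + 1213 = 3187)
√(√(-16903 + 5783) + C) = √(√(-16903 + 5783) + 3187) = √(√(-11120) + 3187) = √(4*I*√695 + 3187) = √(3187 + 4*I*√695)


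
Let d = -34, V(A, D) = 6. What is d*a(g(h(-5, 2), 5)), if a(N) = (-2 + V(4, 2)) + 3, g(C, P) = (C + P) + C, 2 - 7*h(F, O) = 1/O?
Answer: -238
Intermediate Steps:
h(F, O) = 2/7 - 1/(7*O)
g(C, P) = P + 2*C
a(N) = 7 (a(N) = (-2 + 6) + 3 = 4 + 3 = 7)
d*a(g(h(-5, 2), 5)) = -34*7 = -238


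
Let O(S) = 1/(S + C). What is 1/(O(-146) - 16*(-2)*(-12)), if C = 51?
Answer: -95/36481 ≈ -0.0026041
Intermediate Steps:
O(S) = 1/(51 + S) (O(S) = 1/(S + 51) = 1/(51 + S))
1/(O(-146) - 16*(-2)*(-12)) = 1/(1/(51 - 146) - 16*(-2)*(-12)) = 1/(1/(-95) + 32*(-12)) = 1/(-1/95 - 384) = 1/(-36481/95) = -95/36481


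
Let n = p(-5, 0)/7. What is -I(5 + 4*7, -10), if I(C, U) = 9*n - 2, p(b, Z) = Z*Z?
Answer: 2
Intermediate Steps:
p(b, Z) = Z²
n = 0 (n = 0²/7 = 0*(⅐) = 0)
I(C, U) = -2 (I(C, U) = 9*0 - 2 = 0 - 2 = -2)
-I(5 + 4*7, -10) = -1*(-2) = 2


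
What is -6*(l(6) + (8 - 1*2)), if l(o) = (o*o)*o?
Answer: -1332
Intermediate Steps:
l(o) = o³ (l(o) = o²*o = o³)
-6*(l(6) + (8 - 1*2)) = -6*(6³ + (8 - 1*2)) = -6*(216 + (8 - 2)) = -6*(216 + 6) = -6*222 = -1332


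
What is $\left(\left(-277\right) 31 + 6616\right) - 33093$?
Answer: $-35064$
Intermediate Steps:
$\left(\left(-277\right) 31 + 6616\right) - 33093 = \left(-8587 + 6616\right) - 33093 = -1971 - 33093 = -35064$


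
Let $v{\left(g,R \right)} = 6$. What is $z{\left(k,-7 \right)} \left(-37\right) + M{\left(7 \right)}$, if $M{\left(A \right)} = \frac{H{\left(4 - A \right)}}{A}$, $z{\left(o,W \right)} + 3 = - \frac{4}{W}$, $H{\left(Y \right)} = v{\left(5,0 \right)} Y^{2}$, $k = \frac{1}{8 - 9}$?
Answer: $\frac{683}{7} \approx 97.571$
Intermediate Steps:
$k = -1$ ($k = \frac{1}{-1} = -1$)
$H{\left(Y \right)} = 6 Y^{2}$
$z{\left(o,W \right)} = -3 - \frac{4}{W}$
$M{\left(A \right)} = \frac{6 \left(4 - A\right)^{2}}{A}$
$z{\left(k,-7 \right)} \left(-37\right) + M{\left(7 \right)} = \left(-3 - \frac{4}{-7}\right) \left(-37\right) + \frac{6 \left(-4 + 7\right)^{2}}{7} = \left(-3 - - \frac{4}{7}\right) \left(-37\right) + 6 \cdot \frac{1}{7} \cdot 3^{2} = \left(-3 + \frac{4}{7}\right) \left(-37\right) + 6 \cdot \frac{1}{7} \cdot 9 = \left(- \frac{17}{7}\right) \left(-37\right) + \frac{54}{7} = \frac{629}{7} + \frac{54}{7} = \frac{683}{7}$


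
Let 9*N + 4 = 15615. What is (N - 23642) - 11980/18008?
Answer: -887672789/40518 ≈ -21908.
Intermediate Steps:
N = 15611/9 (N = -4/9 + (1/9)*15615 = -4/9 + 1735 = 15611/9 ≈ 1734.6)
(N - 23642) - 11980/18008 = (15611/9 - 23642) - 11980/18008 = -197167/9 - 11980*1/18008 = -197167/9 - 2995/4502 = -887672789/40518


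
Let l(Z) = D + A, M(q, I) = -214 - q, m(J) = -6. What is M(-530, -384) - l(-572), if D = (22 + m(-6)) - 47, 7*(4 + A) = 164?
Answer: 2293/7 ≈ 327.57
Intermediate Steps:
A = 136/7 (A = -4 + (1/7)*164 = -4 + 164/7 = 136/7 ≈ 19.429)
D = -31 (D = (22 - 6) - 47 = 16 - 47 = -31)
l(Z) = -81/7 (l(Z) = -31 + 136/7 = -81/7)
M(-530, -384) - l(-572) = (-214 - 1*(-530)) - 1*(-81/7) = (-214 + 530) + 81/7 = 316 + 81/7 = 2293/7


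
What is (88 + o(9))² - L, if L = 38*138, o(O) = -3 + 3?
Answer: 2500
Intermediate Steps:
o(O) = 0
L = 5244
(88 + o(9))² - L = (88 + 0)² - 1*5244 = 88² - 5244 = 7744 - 5244 = 2500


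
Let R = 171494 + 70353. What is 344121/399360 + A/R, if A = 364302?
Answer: 76237426069/32194672640 ≈ 2.3680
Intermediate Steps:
R = 241847
344121/399360 + A/R = 344121/399360 + 364302/241847 = 344121*(1/399360) + 364302*(1/241847) = 114707/133120 + 364302/241847 = 76237426069/32194672640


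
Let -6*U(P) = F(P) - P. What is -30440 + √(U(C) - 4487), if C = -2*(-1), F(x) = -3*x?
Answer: -30440 + I*√40371/3 ≈ -30440.0 + 66.975*I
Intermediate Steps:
C = 2
U(P) = 2*P/3 (U(P) = -(-3*P - P)/6 = -(-2)*P/3 = 2*P/3)
-30440 + √(U(C) - 4487) = -30440 + √((⅔)*2 - 4487) = -30440 + √(4/3 - 4487) = -30440 + √(-13457/3) = -30440 + I*√40371/3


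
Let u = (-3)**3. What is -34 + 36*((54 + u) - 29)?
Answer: -106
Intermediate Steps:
u = -27
-34 + 36*((54 + u) - 29) = -34 + 36*((54 - 27) - 29) = -34 + 36*(27 - 29) = -34 + 36*(-2) = -34 - 72 = -106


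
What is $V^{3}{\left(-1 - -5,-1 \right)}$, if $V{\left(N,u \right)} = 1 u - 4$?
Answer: $-125$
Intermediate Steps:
$V{\left(N,u \right)} = -4 + u$ ($V{\left(N,u \right)} = u - 4 = -4 + u$)
$V^{3}{\left(-1 - -5,-1 \right)} = \left(-4 - 1\right)^{3} = \left(-5\right)^{3} = -125$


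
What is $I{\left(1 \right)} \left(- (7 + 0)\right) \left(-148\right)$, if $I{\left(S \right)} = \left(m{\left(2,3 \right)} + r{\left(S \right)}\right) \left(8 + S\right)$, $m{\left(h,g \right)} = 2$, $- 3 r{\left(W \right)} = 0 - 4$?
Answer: $31080$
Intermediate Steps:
$r{\left(W \right)} = \frac{4}{3}$ ($r{\left(W \right)} = - \frac{0 - 4}{3} = \left(- \frac{1}{3}\right) \left(-4\right) = \frac{4}{3}$)
$I{\left(S \right)} = \frac{80}{3} + \frac{10 S}{3}$ ($I{\left(S \right)} = \left(2 + \frac{4}{3}\right) \left(8 + S\right) = \frac{10 \left(8 + S\right)}{3} = \frac{80}{3} + \frac{10 S}{3}$)
$I{\left(1 \right)} \left(- (7 + 0)\right) \left(-148\right) = \left(\frac{80}{3} + \frac{10}{3} \cdot 1\right) \left(- (7 + 0)\right) \left(-148\right) = \left(\frac{80}{3} + \frac{10}{3}\right) \left(\left(-1\right) 7\right) \left(-148\right) = 30 \left(-7\right) \left(-148\right) = \left(-210\right) \left(-148\right) = 31080$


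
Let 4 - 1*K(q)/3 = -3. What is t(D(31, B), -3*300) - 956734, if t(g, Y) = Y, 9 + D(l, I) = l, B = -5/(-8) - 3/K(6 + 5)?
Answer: -957634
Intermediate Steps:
K(q) = 21 (K(q) = 12 - 3*(-3) = 12 + 9 = 21)
B = 27/56 (B = -5/(-8) - 3/21 = -5*(-⅛) - 3*1/21 = 5/8 - ⅐ = 27/56 ≈ 0.48214)
D(l, I) = -9 + l
t(D(31, B), -3*300) - 956734 = -3*300 - 956734 = -900 - 956734 = -957634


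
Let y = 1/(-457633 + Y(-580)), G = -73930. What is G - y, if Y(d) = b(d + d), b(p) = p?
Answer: -33918566489/458793 ≈ -73930.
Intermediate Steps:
Y(d) = 2*d (Y(d) = d + d = 2*d)
y = -1/458793 (y = 1/(-457633 + 2*(-580)) = 1/(-457633 - 1160) = 1/(-458793) = -1/458793 ≈ -2.1796e-6)
G - y = -73930 - 1*(-1/458793) = -73930 + 1/458793 = -33918566489/458793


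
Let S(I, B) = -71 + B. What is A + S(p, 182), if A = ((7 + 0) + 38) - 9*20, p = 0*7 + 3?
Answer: -24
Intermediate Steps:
p = 3 (p = 0 + 3 = 3)
A = -135 (A = (7 + 38) - 180 = 45 - 180 = -135)
A + S(p, 182) = -135 + (-71 + 182) = -135 + 111 = -24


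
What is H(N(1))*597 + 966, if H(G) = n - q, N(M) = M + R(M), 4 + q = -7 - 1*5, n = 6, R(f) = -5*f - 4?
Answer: 14100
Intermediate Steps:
R(f) = -4 - 5*f
q = -16 (q = -4 + (-7 - 1*5) = -4 + (-7 - 5) = -4 - 12 = -16)
N(M) = -4 - 4*M (N(M) = M + (-4 - 5*M) = -4 - 4*M)
H(G) = 22 (H(G) = 6 - 1*(-16) = 6 + 16 = 22)
H(N(1))*597 + 966 = 22*597 + 966 = 13134 + 966 = 14100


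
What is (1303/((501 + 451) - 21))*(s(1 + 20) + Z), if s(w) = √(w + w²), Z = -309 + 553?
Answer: 317932/931 + 1303*√462/931 ≈ 371.58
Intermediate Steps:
Z = 244
(1303/((501 + 451) - 21))*(s(1 + 20) + Z) = (1303/((501 + 451) - 21))*(√((1 + 20)*(1 + (1 + 20))) + 244) = (1303/(952 - 21))*(√(21*(1 + 21)) + 244) = (1303/931)*(√(21*22) + 244) = (1303*(1/931))*(√462 + 244) = 1303*(244 + √462)/931 = 317932/931 + 1303*√462/931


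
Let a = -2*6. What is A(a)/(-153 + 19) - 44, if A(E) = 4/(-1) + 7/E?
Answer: -70697/1608 ≈ -43.966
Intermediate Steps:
a = -12
A(E) = -4 + 7/E (A(E) = 4*(-1) + 7/E = -4 + 7/E)
A(a)/(-153 + 19) - 44 = (-4 + 7/(-12))/(-153 + 19) - 44 = (-4 + 7*(-1/12))/(-134) - 44 = (-4 - 7/12)*(-1/134) - 44 = -55/12*(-1/134) - 44 = 55/1608 - 44 = -70697/1608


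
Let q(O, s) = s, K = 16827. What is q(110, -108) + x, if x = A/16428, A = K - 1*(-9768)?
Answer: -582543/5476 ≈ -106.38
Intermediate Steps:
A = 26595 (A = 16827 - 1*(-9768) = 16827 + 9768 = 26595)
x = 8865/5476 (x = 26595/16428 = 26595*(1/16428) = 8865/5476 ≈ 1.6189)
q(110, -108) + x = -108 + 8865/5476 = -582543/5476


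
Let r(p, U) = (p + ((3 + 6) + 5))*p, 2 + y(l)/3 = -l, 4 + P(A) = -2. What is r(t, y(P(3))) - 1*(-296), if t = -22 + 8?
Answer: 296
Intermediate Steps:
P(A) = -6 (P(A) = -4 - 2 = -6)
t = -14
y(l) = -6 - 3*l (y(l) = -6 + 3*(-l) = -6 - 3*l)
r(p, U) = p*(14 + p) (r(p, U) = (p + (9 + 5))*p = (p + 14)*p = (14 + p)*p = p*(14 + p))
r(t, y(P(3))) - 1*(-296) = -14*(14 - 14) - 1*(-296) = -14*0 + 296 = 0 + 296 = 296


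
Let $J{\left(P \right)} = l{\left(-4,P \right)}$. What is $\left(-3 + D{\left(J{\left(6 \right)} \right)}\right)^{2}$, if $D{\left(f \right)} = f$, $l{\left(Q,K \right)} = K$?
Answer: $9$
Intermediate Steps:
$J{\left(P \right)} = P$
$\left(-3 + D{\left(J{\left(6 \right)} \right)}\right)^{2} = \left(-3 + 6\right)^{2} = 3^{2} = 9$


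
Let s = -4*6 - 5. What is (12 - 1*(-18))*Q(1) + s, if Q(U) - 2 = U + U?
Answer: 91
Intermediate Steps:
Q(U) = 2 + 2*U (Q(U) = 2 + (U + U) = 2 + 2*U)
s = -29 (s = -24 - 5 = -29)
(12 - 1*(-18))*Q(1) + s = (12 - 1*(-18))*(2 + 2*1) - 29 = (12 + 18)*(2 + 2) - 29 = 30*4 - 29 = 120 - 29 = 91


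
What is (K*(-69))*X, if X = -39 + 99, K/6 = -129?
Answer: 3204360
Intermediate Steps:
K = -774 (K = 6*(-129) = -774)
X = 60
(K*(-69))*X = -774*(-69)*60 = 53406*60 = 3204360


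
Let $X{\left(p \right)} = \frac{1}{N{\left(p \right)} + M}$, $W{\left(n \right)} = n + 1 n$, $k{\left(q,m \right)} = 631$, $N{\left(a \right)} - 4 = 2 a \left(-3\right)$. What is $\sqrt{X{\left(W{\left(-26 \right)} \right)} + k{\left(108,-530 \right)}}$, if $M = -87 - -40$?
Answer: $\frac{6 \sqrt{1268335}}{269} \approx 25.12$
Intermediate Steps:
$N{\left(a \right)} = 4 - 6 a$ ($N{\left(a \right)} = 4 + 2 a \left(-3\right) = 4 - 6 a$)
$W{\left(n \right)} = 2 n$ ($W{\left(n \right)} = n + n = 2 n$)
$M = -47$ ($M = -87 + 40 = -47$)
$X{\left(p \right)} = \frac{1}{-43 - 6 p}$ ($X{\left(p \right)} = \frac{1}{\left(4 - 6 p\right) - 47} = \frac{1}{-43 - 6 p}$)
$\sqrt{X{\left(W{\left(-26 \right)} \right)} + k{\left(108,-530 \right)}} = \sqrt{- \frac{1}{43 + 6 \cdot 2 \left(-26\right)} + 631} = \sqrt{- \frac{1}{43 + 6 \left(-52\right)} + 631} = \sqrt{- \frac{1}{43 - 312} + 631} = \sqrt{- \frac{1}{-269} + 631} = \sqrt{\left(-1\right) \left(- \frac{1}{269}\right) + 631} = \sqrt{\frac{1}{269} + 631} = \sqrt{\frac{169740}{269}} = \frac{6 \sqrt{1268335}}{269}$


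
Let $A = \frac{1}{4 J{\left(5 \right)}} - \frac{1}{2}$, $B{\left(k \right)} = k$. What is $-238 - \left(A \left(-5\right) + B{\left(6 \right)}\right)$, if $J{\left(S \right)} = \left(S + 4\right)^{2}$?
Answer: $- \frac{79861}{324} \approx -246.48$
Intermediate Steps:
$J{\left(S \right)} = \left(4 + S\right)^{2}$
$A = - \frac{161}{324}$ ($A = \frac{1}{4 \left(4 + 5\right)^{2}} - \frac{1}{2} = \frac{1}{4 \cdot 9^{2}} - \frac{1}{2} = \frac{1}{4 \cdot 81} - \frac{1}{2} = \frac{1}{4} \cdot \frac{1}{81} - \frac{1}{2} = \frac{1}{324} - \frac{1}{2} = - \frac{161}{324} \approx -0.49691$)
$-238 - \left(A \left(-5\right) + B{\left(6 \right)}\right) = -238 - \left(\left(- \frac{161}{324}\right) \left(-5\right) + 6\right) = -238 - \left(\frac{805}{324} + 6\right) = -238 - \frac{2749}{324} = - \frac{79861}{324}$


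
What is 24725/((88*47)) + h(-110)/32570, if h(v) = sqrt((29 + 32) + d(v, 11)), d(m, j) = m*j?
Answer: 24725/4136 + I*sqrt(1149)/32570 ≈ 5.978 + 0.0010407*I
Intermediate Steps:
d(m, j) = j*m
h(v) = sqrt(61 + 11*v) (h(v) = sqrt((29 + 32) + 11*v) = sqrt(61 + 11*v))
24725/((88*47)) + h(-110)/32570 = 24725/((88*47)) + sqrt(61 + 11*(-110))/32570 = 24725/4136 + sqrt(61 - 1210)*(1/32570) = 24725*(1/4136) + sqrt(-1149)*(1/32570) = 24725/4136 + (I*sqrt(1149))*(1/32570) = 24725/4136 + I*sqrt(1149)/32570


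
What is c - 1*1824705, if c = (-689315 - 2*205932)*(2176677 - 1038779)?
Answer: -1253031206447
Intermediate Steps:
c = -1253029381742 (c = (-689315 - 411864)*1137898 = -1101179*1137898 = -1253029381742)
c - 1*1824705 = -1253029381742 - 1*1824705 = -1253029381742 - 1824705 = -1253031206447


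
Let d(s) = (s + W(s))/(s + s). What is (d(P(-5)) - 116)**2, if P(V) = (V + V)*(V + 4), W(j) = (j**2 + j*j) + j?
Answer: 11025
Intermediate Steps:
W(j) = j + 2*j**2 (W(j) = (j**2 + j**2) + j = 2*j**2 + j = j + 2*j**2)
P(V) = 2*V*(4 + V) (P(V) = (2*V)*(4 + V) = 2*V*(4 + V))
d(s) = (s + s*(1 + 2*s))/(2*s) (d(s) = (s + s*(1 + 2*s))/(s + s) = (s + s*(1 + 2*s))/((2*s)) = (s + s*(1 + 2*s))*(1/(2*s)) = (s + s*(1 + 2*s))/(2*s))
(d(P(-5)) - 116)**2 = ((1 + 2*(-5)*(4 - 5)) - 116)**2 = ((1 + 2*(-5)*(-1)) - 116)**2 = ((1 + 10) - 116)**2 = (11 - 116)**2 = (-105)**2 = 11025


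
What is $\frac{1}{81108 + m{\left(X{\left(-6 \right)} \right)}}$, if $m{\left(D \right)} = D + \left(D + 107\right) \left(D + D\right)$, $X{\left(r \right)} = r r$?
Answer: $\frac{1}{91440} \approx 1.0936 \cdot 10^{-5}$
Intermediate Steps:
$X{\left(r \right)} = r^{2}$
$m{\left(D \right)} = D + 2 D \left(107 + D\right)$ ($m{\left(D \right)} = D + \left(107 + D\right) 2 D = D + 2 D \left(107 + D\right)$)
$\frac{1}{81108 + m{\left(X{\left(-6 \right)} \right)}} = \frac{1}{81108 + \left(-6\right)^{2} \left(215 + 2 \left(-6\right)^{2}\right)} = \frac{1}{81108 + 36 \left(215 + 2 \cdot 36\right)} = \frac{1}{81108 + 36 \left(215 + 72\right)} = \frac{1}{81108 + 36 \cdot 287} = \frac{1}{81108 + 10332} = \frac{1}{91440}$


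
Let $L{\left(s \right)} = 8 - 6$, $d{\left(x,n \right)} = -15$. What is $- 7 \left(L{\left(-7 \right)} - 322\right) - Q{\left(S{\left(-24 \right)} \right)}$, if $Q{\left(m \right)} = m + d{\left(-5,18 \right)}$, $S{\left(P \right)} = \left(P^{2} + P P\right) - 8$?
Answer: $1111$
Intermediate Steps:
$L{\left(s \right)} = 2$ ($L{\left(s \right)} = 8 - 6 = 2$)
$S{\left(P \right)} = -8 + 2 P^{2}$ ($S{\left(P \right)} = \left(P^{2} + P^{2}\right) - 8 = 2 P^{2} - 8 = -8 + 2 P^{2}$)
$Q{\left(m \right)} = -15 + m$ ($Q{\left(m \right)} = m - 15 = -15 + m$)
$- 7 \left(L{\left(-7 \right)} - 322\right) - Q{\left(S{\left(-24 \right)} \right)} = - 7 \left(2 - 322\right) - \left(-15 - \left(8 - 2 \left(-24\right)^{2}\right)\right) = \left(-7\right) \left(-320\right) - \left(-15 + \left(-8 + 2 \cdot 576\right)\right) = 2240 - \left(-15 + \left(-8 + 1152\right)\right) = 2240 - \left(-15 + 1144\right) = 2240 - 1129 = 1111$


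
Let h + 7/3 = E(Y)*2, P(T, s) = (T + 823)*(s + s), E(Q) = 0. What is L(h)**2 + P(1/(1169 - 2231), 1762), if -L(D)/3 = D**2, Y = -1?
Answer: 1540173709/531 ≈ 2.9005e+6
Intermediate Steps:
P(T, s) = 2*s*(823 + T) (P(T, s) = (823 + T)*(2*s) = 2*s*(823 + T))
h = -7/3 (h = -7/3 + 0*2 = -7/3 + 0 = -7/3 ≈ -2.3333)
L(D) = -3*D**2
L(h)**2 + P(1/(1169 - 2231), 1762) = (-3*(-7/3)**2)**2 + 2*1762*(823 + 1/(1169 - 2231)) = (-3*49/9)**2 + 2*1762*(823 + 1/(-1062)) = (-49/3)**2 + 2*1762*(823 - 1/1062) = 2401/9 + 2*1762*(874025/1062) = 2401/9 + 1540032050/531 = 1540173709/531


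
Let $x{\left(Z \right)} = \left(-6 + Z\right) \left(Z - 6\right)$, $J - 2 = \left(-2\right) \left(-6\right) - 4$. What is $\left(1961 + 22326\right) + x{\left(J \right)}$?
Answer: $24303$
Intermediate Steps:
$J = 10$ ($J = 2 - -8 = 2 + \left(12 - 4\right) = 2 + 8 = 10$)
$x{\left(Z \right)} = \left(-6 + Z\right)^{2}$ ($x{\left(Z \right)} = \left(-6 + Z\right) \left(Z - 6\right) = \left(-6 + Z\right) \left(-6 + Z\right) = \left(-6 + Z\right)^{2}$)
$\left(1961 + 22326\right) + x{\left(J \right)} = \left(1961 + 22326\right) + \left(-6 + 10\right)^{2} = 24287 + 4^{2} = 24287 + 16 = 24303$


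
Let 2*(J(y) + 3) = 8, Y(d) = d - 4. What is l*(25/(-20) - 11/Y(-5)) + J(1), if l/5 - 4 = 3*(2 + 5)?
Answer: -89/36 ≈ -2.4722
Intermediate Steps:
Y(d) = -4 + d
J(y) = 1 (J(y) = -3 + (½)*8 = -3 + 4 = 1)
l = 125 (l = 20 + 5*(3*(2 + 5)) = 20 + 5*(3*7) = 20 + 5*21 = 20 + 105 = 125)
l*(25/(-20) - 11/Y(-5)) + J(1) = 125*(25/(-20) - 11/(-4 - 5)) + 1 = 125*(25*(-1/20) - 11/(-9)) + 1 = 125*(-5/4 - 11*(-⅑)) + 1 = 125*(-5/4 + 11/9) + 1 = 125*(-1/36) + 1 = -125/36 + 1 = -89/36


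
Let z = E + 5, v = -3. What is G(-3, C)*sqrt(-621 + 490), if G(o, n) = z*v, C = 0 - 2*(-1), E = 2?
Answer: -21*I*sqrt(131) ≈ -240.36*I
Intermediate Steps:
z = 7 (z = 2 + 5 = 7)
C = 2 (C = 0 + 2 = 2)
G(o, n) = -21 (G(o, n) = 7*(-3) = -21)
G(-3, C)*sqrt(-621 + 490) = -21*sqrt(-621 + 490) = -21*I*sqrt(131)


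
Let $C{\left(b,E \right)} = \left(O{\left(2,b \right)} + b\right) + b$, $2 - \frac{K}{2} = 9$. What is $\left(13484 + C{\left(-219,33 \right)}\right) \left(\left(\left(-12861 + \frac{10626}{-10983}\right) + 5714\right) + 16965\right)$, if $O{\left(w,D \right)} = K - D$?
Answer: $\frac{68034715308}{523} \approx 1.3009 \cdot 10^{8}$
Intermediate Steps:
$K = -14$ ($K = 4 - 18 = -14$)
$O{\left(w,D \right)} = -14 - D$
$C{\left(b,E \right)} = -14 + b$ ($C{\left(b,E \right)} = \left(\left(-14 - b\right) + b\right) + b = -14 + b$)
$\left(13484 + C{\left(-219,33 \right)}\right) \left(\left(\left(-12861 + \frac{10626}{-10983}\right) + 5714\right) + 16965\right) = \left(13484 - 233\right) \left(\left(\left(-12861 + \frac{10626}{-10983}\right) + 5714\right) + 16965\right) = \left(13484 - 233\right) \left(\left(\left(-12861 + 10626 \left(- \frac{1}{10983}\right)\right) + 5714\right) + 16965\right) = 13251 \left(\left(\left(-12861 - \frac{506}{523}\right) + 5714\right) + 16965\right) = 13251 \left(\left(- \frac{6726809}{523} + 5714\right) + 16965\right) = 13251 \left(- \frac{3738387}{523} + 16965\right) = 13251 \cdot \frac{5134308}{523} = \frac{68034715308}{523}$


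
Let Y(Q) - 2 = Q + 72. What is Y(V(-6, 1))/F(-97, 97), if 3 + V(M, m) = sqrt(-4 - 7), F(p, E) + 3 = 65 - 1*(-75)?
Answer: 71/137 + I*sqrt(11)/137 ≈ 0.51825 + 0.024209*I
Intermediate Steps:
F(p, E) = 137 (F(p, E) = -3 + (65 - 1*(-75)) = -3 + (65 + 75) = -3 + 140 = 137)
V(M, m) = -3 + I*sqrt(11) (V(M, m) = -3 + sqrt(-4 - 7) = -3 + sqrt(-11) = -3 + I*sqrt(11))
Y(Q) = 74 + Q (Y(Q) = 2 + (Q + 72) = 2 + (72 + Q) = 74 + Q)
Y(V(-6, 1))/F(-97, 97) = (74 + (-3 + I*sqrt(11)))/137 = (71 + I*sqrt(11))*(1/137) = 71/137 + I*sqrt(11)/137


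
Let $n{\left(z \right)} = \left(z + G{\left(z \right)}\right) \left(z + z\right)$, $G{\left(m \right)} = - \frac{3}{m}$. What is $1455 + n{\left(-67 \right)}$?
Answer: $10427$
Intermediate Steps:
$n{\left(z \right)} = 2 z \left(z - \frac{3}{z}\right)$ ($n{\left(z \right)} = \left(z - \frac{3}{z}\right) \left(z + z\right) = \left(z - \frac{3}{z}\right) 2 z = 2 z \left(z - \frac{3}{z}\right)$)
$1455 + n{\left(-67 \right)} = 1455 - \left(6 - 2 \left(-67\right)^{2}\right) = 1455 + \left(-6 + 2 \cdot 4489\right) = 1455 + \left(-6 + 8978\right) = 1455 + 8972 = 10427$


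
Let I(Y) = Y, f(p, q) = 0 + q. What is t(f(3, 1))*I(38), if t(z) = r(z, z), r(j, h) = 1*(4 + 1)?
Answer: 190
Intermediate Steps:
f(p, q) = q
r(j, h) = 5 (r(j, h) = 1*5 = 5)
t(z) = 5
t(f(3, 1))*I(38) = 5*38 = 190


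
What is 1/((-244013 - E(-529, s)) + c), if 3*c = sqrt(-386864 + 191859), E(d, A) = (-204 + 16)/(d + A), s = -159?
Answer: -64969998084/15853547664928721 - 88752*I*sqrt(195005)/15853547664928721 ≈ -4.0981e-6 - 2.4721e-9*I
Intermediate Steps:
E(d, A) = -188/(A + d)
c = I*sqrt(195005)/3 (c = sqrt(-386864 + 191859)/3 = sqrt(-195005)/3 = (I*sqrt(195005))/3 = I*sqrt(195005)/3 ≈ 147.2*I)
1/((-244013 - E(-529, s)) + c) = 1/((-244013 - (-188)/(-159 - 529)) + I*sqrt(195005)/3) = 1/((-244013 - (-188)/(-688)) + I*sqrt(195005)/3) = 1/((-244013 - (-188)*(-1)/688) + I*sqrt(195005)/3) = 1/((-244013 - 1*47/172) + I*sqrt(195005)/3) = 1/((-244013 - 47/172) + I*sqrt(195005)/3) = 1/(-41970283/172 + I*sqrt(195005)/3)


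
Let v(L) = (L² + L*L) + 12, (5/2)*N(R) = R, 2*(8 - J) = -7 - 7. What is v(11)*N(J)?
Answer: 1524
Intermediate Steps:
J = 15 (J = 8 - (-7 - 7)/2 = 8 - ½*(-14) = 8 + 7 = 15)
N(R) = 2*R/5
v(L) = 12 + 2*L² (v(L) = (L² + L²) + 12 = 2*L² + 12 = 12 + 2*L²)
v(11)*N(J) = (12 + 2*11²)*((⅖)*15) = (12 + 2*121)*6 = (12 + 242)*6 = 254*6 = 1524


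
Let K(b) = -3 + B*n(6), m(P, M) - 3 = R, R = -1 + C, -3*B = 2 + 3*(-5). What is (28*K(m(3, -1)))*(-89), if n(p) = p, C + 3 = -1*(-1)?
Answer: -57316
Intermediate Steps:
C = -2 (C = -3 - 1*(-1) = -3 + 1 = -2)
B = 13/3 (B = -(2 + 3*(-5))/3 = -(2 - 15)/3 = -⅓*(-13) = 13/3 ≈ 4.3333)
R = -3 (R = -1 - 2 = -3)
m(P, M) = 0 (m(P, M) = 3 - 3 = 0)
K(b) = 23 (K(b) = -3 + (13/3)*6 = -3 + 26 = 23)
(28*K(m(3, -1)))*(-89) = (28*23)*(-89) = 644*(-89) = -57316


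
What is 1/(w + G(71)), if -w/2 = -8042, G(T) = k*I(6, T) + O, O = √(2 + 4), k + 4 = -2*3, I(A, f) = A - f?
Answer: 2789/46671125 - √6/280026750 ≈ 5.9750e-5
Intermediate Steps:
k = -10 (k = -4 - 2*3 = -4 - 6 = -10)
O = √6 ≈ 2.4495
G(T) = -60 + √6 + 10*T (G(T) = -10*(6 - T) + √6 = (-60 + 10*T) + √6 = -60 + √6 + 10*T)
w = 16084 (w = -2*(-8042) = 16084)
1/(w + G(71)) = 1/(16084 + (-60 + √6 + 10*71)) = 1/(16084 + (-60 + √6 + 710)) = 1/(16084 + (650 + √6)) = 1/(16734 + √6)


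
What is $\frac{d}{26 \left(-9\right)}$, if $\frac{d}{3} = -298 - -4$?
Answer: $\frac{49}{13} \approx 3.7692$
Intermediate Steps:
$d = -882$ ($d = 3 \left(-298 - -4\right) = 3 \left(-298 + \left(6 - 2\right)\right) = 3 \left(-298 + 4\right) = 3 \left(-294\right) = -882$)
$\frac{d}{26 \left(-9\right)} = - \frac{882}{26 \left(-9\right)} = - \frac{882}{-234} = \left(-882\right) \left(- \frac{1}{234}\right) = \frac{49}{13}$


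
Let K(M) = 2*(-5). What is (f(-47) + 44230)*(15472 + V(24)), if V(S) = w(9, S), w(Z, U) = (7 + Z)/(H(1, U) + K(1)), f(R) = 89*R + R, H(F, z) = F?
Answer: 5569280000/9 ≈ 6.1881e+8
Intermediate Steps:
K(M) = -10
f(R) = 90*R
w(Z, U) = -7/9 - Z/9 (w(Z, U) = (7 + Z)/(1 - 10) = (7 + Z)/(-9) = (7 + Z)*(-⅑) = -7/9 - Z/9)
V(S) = -16/9 (V(S) = -7/9 - ⅑*9 = -7/9 - 1 = -16/9)
(f(-47) + 44230)*(15472 + V(24)) = (90*(-47) + 44230)*(15472 - 16/9) = (-4230 + 44230)*(139232/9) = 40000*(139232/9) = 5569280000/9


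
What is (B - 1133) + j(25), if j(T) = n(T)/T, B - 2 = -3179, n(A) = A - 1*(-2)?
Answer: -107723/25 ≈ -4308.9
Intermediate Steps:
n(A) = 2 + A (n(A) = A + 2 = 2 + A)
B = -3177 (B = 2 - 3179 = -3177)
j(T) = (2 + T)/T
(B - 1133) + j(25) = (-3177 - 1133) + (2 + 25)/25 = -4310 + (1/25)*27 = -4310 + 27/25 = -107723/25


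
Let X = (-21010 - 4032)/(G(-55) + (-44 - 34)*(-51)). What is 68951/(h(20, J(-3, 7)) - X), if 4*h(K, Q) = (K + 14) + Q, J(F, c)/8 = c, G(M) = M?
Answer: 540989546/226619 ≈ 2387.2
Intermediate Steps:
J(F, c) = 8*c
h(K, Q) = 7/2 + K/4 + Q/4 (h(K, Q) = ((K + 14) + Q)/4 = ((14 + K) + Q)/4 = (14 + K + Q)/4 = 7/2 + K/4 + Q/4)
X = -25042/3923 (X = (-21010 - 4032)/(-55 + (-44 - 34)*(-51)) = -25042/(-55 - 78*(-51)) = -25042/(-55 + 3978) = -25042/3923 ≈ -6.3834)
68951/(h(20, J(-3, 7)) - X) = 68951/((7/2 + (¼)*20 + (8*7)/4) - 1*(-25042/3923)) = 68951/((7/2 + 5 + (¼)*56) + 25042/3923) = 68951/((7/2 + 5 + 14) + 25042/3923) = 68951/(45/2 + 25042/3923) = 68951/(226619/7846) = 68951*(7846/226619) = 540989546/226619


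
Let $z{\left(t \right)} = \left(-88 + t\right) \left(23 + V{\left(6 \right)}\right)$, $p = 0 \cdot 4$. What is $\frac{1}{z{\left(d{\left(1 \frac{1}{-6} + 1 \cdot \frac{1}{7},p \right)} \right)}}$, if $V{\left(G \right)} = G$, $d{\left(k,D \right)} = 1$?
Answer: $- \frac{1}{2523} \approx -0.00039635$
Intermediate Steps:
$p = 0$
$z{\left(t \right)} = -2552 + 29 t$ ($z{\left(t \right)} = \left(-88 + t\right) \left(23 + 6\right) = \left(-88 + t\right) 29 = -2552 + 29 t$)
$\frac{1}{z{\left(d{\left(1 \frac{1}{-6} + 1 \cdot \frac{1}{7},p \right)} \right)}} = \frac{1}{-2552 + 29 \cdot 1} = \frac{1}{-2552 + 29} = \frac{1}{-2523} = - \frac{1}{2523}$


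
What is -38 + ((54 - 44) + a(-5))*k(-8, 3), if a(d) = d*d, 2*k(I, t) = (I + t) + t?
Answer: -73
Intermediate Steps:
k(I, t) = t + I/2 (k(I, t) = ((I + t) + t)/2 = (I + 2*t)/2 = t + I/2)
a(d) = d²
-38 + ((54 - 44) + a(-5))*k(-8, 3) = -38 + ((54 - 44) + (-5)²)*(3 + (½)*(-8)) = -38 + (10 + 25)*(3 - 4) = -38 + 35*(-1) = -38 - 35 = -73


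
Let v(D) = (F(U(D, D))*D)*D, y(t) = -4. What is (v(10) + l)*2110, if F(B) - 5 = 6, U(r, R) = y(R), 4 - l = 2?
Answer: 2325220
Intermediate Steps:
l = 2 (l = 4 - 1*2 = 4 - 2 = 2)
U(r, R) = -4
F(B) = 11 (F(B) = 5 + 6 = 11)
v(D) = 11*D**2 (v(D) = (11*D)*D = 11*D**2)
(v(10) + l)*2110 = (11*10**2 + 2)*2110 = (11*100 + 2)*2110 = (1100 + 2)*2110 = 1102*2110 = 2325220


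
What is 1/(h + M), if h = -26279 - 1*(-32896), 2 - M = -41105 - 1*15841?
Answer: 1/63565 ≈ 1.5732e-5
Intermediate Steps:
M = 56948 (M = 2 - (-41105 - 1*15841) = 2 - (-41105 - 15841) = 2 - 1*(-56946) = 2 + 56946 = 56948)
h = 6617 (h = -26279 + 32896 = 6617)
1/(h + M) = 1/(6617 + 56948) = 1/63565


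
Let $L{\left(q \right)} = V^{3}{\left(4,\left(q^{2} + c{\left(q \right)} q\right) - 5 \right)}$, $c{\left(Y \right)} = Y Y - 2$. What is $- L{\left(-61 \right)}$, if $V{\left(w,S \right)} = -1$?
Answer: $1$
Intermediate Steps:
$c{\left(Y \right)} = -2 + Y^{2}$ ($c{\left(Y \right)} = Y^{2} - 2 = -2 + Y^{2}$)
$L{\left(q \right)} = -1$ ($L{\left(q \right)} = \left(-1\right)^{3} = -1$)
$- L{\left(-61 \right)} = \left(-1\right) \left(-1\right) = 1$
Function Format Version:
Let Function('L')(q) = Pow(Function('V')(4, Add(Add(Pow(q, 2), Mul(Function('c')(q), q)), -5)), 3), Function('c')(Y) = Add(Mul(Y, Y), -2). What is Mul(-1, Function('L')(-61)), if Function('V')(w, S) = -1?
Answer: 1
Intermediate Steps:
Function('c')(Y) = Add(-2, Pow(Y, 2)) (Function('c')(Y) = Add(Pow(Y, 2), -2) = Add(-2, Pow(Y, 2)))
Function('L')(q) = -1 (Function('L')(q) = Pow(-1, 3) = -1)
Mul(-1, Function('L')(-61)) = Mul(-1, -1) = 1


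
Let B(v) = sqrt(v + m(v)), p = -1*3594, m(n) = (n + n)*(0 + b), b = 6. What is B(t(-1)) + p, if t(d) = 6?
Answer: -3594 + sqrt(78) ≈ -3585.2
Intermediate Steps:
m(n) = 12*n (m(n) = (n + n)*(0 + 6) = (2*n)*6 = 12*n)
p = -3594
B(v) = sqrt(13)*sqrt(v) (B(v) = sqrt(v + 12*v) = sqrt(13*v) = sqrt(13)*sqrt(v))
B(t(-1)) + p = sqrt(13)*sqrt(6) - 3594 = sqrt(78) - 3594 = -3594 + sqrt(78)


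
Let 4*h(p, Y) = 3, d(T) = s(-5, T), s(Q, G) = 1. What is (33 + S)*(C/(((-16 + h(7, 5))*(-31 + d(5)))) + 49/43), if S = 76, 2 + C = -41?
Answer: 4483933/39345 ≈ 113.96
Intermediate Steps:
C = -43 (C = -2 - 41 = -43)
d(T) = 1
h(p, Y) = ¾ (h(p, Y) = (¼)*3 = ¾)
(33 + S)*(C/(((-16 + h(7, 5))*(-31 + d(5)))) + 49/43) = (33 + 76)*(-43*1/((-31 + 1)*(-16 + ¾)) + 49/43) = 109*(-43/((-61/4*(-30))) + 49*(1/43)) = 109*(-43/915/2 + 49/43) = 109*(-43*2/915 + 49/43) = 109*(-86/915 + 49/43) = 109*(41137/39345) = 4483933/39345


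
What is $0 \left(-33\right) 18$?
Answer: $0$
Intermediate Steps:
$0 \left(-33\right) 18 = 0 \cdot 18 = 0$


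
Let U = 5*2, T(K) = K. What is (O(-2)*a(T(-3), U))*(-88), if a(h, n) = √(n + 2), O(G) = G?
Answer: 352*√3 ≈ 609.68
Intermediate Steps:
U = 10
a(h, n) = √(2 + n)
(O(-2)*a(T(-3), U))*(-88) = -2*√(2 + 10)*(-88) = -4*√3*(-88) = 352*√3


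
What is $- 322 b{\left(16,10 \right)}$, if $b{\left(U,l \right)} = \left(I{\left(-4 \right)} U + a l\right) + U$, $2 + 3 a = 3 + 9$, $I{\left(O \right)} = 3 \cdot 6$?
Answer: $- \frac{325864}{3} \approx -1.0862 \cdot 10^{5}$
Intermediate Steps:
$I{\left(O \right)} = 18$
$a = \frac{10}{3}$ ($a = - \frac{2}{3} + \frac{3 + 9}{3} = - \frac{2}{3} + \frac{1}{3} \cdot 12 = - \frac{2}{3} + 4 = \frac{10}{3} \approx 3.3333$)
$b{\left(U,l \right)} = 19 U + \frac{10 l}{3}$ ($b{\left(U,l \right)} = \left(18 U + \frac{10 l}{3}\right) + U = 19 U + \frac{10 l}{3}$)
$- 322 b{\left(16,10 \right)} = - 322 \left(19 \cdot 16 + \frac{10}{3} \cdot 10\right) = - 322 \left(304 + \frac{100}{3}\right) = \left(-322\right) \frac{1012}{3} = - \frac{325864}{3}$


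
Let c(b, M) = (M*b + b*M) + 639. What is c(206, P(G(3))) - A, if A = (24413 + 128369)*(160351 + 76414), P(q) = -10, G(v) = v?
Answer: -36173433711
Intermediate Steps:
c(b, M) = 639 + 2*M*b (c(b, M) = (M*b + M*b) + 639 = 2*M*b + 639 = 639 + 2*M*b)
A = 36173430230 (A = 152782*236765 = 36173430230)
c(206, P(G(3))) - A = (639 + 2*(-10)*206) - 1*36173430230 = (639 - 4120) - 36173430230 = -3481 - 36173430230 = -36173433711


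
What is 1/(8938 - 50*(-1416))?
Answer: 1/79738 ≈ 1.2541e-5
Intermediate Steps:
1/(8938 - 50*(-1416)) = 1/(8938 + 70800) = 1/79738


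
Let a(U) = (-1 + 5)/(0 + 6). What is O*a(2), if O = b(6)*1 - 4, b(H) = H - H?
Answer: -8/3 ≈ -2.6667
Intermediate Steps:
b(H) = 0
a(U) = 2/3 (a(U) = 4/6 = 4*(1/6) = 2/3)
O = -4 (O = 0*1 - 4 = 0 - 4 = -4)
O*a(2) = -4*2/3 = -8/3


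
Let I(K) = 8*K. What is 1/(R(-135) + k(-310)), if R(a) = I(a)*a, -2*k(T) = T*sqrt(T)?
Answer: 2916/425301755 - 31*I*sqrt(310)/4253017550 ≈ 6.8563e-6 - 1.2834e-7*I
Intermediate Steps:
k(T) = -T**(3/2)/2 (k(T) = -T*sqrt(T)/2 = -T**(3/2)/2)
R(a) = 8*a**2 (R(a) = (8*a)*a = 8*a**2)
1/(R(-135) + k(-310)) = 1/(8*(-135)**2 - (-155)*I*sqrt(310)) = 1/(8*18225 - (-155)*I*sqrt(310)) = 1/(145800 + 155*I*sqrt(310))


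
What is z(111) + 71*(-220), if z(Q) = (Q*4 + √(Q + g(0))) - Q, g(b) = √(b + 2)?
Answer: -15287 + √(111 + √2) ≈ -15276.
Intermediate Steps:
g(b) = √(2 + b)
z(Q) = √(Q + √2) + 3*Q (z(Q) = (Q*4 + √(Q + √(2 + 0))) - Q = (4*Q + √(Q + √2)) - Q = (√(Q + √2) + 4*Q) - Q = √(Q + √2) + 3*Q)
z(111) + 71*(-220) = (√(111 + √2) + 3*111) + 71*(-220) = (√(111 + √2) + 333) - 15620 = (333 + √(111 + √2)) - 15620 = -15287 + √(111 + √2)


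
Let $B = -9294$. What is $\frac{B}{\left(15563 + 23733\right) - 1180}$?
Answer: $- \frac{4647}{19058} \approx -0.24383$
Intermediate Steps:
$\frac{B}{\left(15563 + 23733\right) - 1180} = - \frac{9294}{\left(15563 + 23733\right) - 1180} = - \frac{9294}{39296 - 1180} = - \frac{9294}{38116} = \left(-9294\right) \frac{1}{38116} = - \frac{4647}{19058}$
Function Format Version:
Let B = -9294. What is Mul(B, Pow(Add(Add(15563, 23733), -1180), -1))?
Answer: Rational(-4647, 19058) ≈ -0.24383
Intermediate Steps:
Mul(B, Pow(Add(Add(15563, 23733), -1180), -1)) = Mul(-9294, Pow(Add(Add(15563, 23733), -1180), -1)) = Mul(-9294, Pow(Add(39296, -1180), -1)) = Mul(-9294, Pow(38116, -1)) = Mul(-9294, Rational(1, 38116)) = Rational(-4647, 19058)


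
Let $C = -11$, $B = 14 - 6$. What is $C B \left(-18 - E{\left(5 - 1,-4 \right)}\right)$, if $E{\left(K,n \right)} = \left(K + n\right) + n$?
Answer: $1232$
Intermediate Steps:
$E{\left(K,n \right)} = K + 2 n$
$B = 8$
$C B \left(-18 - E{\left(5 - 1,-4 \right)}\right) = \left(-11\right) 8 \left(-18 - \left(\left(5 - 1\right) + 2 \left(-4\right)\right)\right) = - 88 \left(-18 - \left(\left(5 - 1\right) - 8\right)\right) = - 88 \left(-18 - \left(4 - 8\right)\right) = - 88 \left(-18 - -4\right) = - 88 \left(-18 + 4\right) = \left(-88\right) \left(-14\right) = 1232$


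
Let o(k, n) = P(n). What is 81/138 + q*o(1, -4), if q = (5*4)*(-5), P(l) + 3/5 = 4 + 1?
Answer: -20213/46 ≈ -439.41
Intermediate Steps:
P(l) = 22/5 (P(l) = -⅗ + (4 + 1) = -⅗ + 5 = 22/5)
o(k, n) = 22/5
q = -100 (q = 20*(-5) = -100)
81/138 + q*o(1, -4) = 81/138 - 100*22/5 = 81*(1/138) - 440 = 27/46 - 440 = -20213/46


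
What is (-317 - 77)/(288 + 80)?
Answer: -197/184 ≈ -1.0707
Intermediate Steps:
(-317 - 77)/(288 + 80) = -394/368 = -394*1/368 = -197/184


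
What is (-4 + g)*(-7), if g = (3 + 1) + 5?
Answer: -35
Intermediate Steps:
g = 9 (g = 4 + 5 = 9)
(-4 + g)*(-7) = (-4 + 9)*(-7) = 5*(-7) = -35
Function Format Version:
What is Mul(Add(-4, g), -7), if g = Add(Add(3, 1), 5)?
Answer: -35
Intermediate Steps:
g = 9 (g = Add(4, 5) = 9)
Mul(Add(-4, g), -7) = Mul(Add(-4, 9), -7) = Mul(5, -7) = -35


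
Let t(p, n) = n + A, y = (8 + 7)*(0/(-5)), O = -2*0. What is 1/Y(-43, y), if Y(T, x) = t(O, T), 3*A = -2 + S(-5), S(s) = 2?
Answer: -1/43 ≈ -0.023256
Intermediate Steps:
O = 0
y = 0 (y = 15*(0*(-⅕)) = 15*0 = 0)
A = 0 (A = (-2 + 2)/3 = (⅓)*0 = 0)
t(p, n) = n (t(p, n) = n + 0 = n)
Y(T, x) = T
1/Y(-43, y) = 1/(-43) = -1/43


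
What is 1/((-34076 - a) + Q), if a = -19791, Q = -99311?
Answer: -1/113596 ≈ -8.8031e-6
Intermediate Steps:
1/((-34076 - a) + Q) = 1/((-34076 - 1*(-19791)) - 99311) = 1/((-34076 + 19791) - 99311) = 1/(-14285 - 99311) = 1/(-113596) = -1/113596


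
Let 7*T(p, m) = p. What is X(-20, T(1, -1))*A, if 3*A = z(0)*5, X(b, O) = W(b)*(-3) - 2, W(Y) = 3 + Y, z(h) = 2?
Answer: 490/3 ≈ 163.33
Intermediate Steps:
T(p, m) = p/7
X(b, O) = -11 - 3*b (X(b, O) = (3 + b)*(-3) - 2 = (-9 - 3*b) - 2 = -11 - 3*b)
A = 10/3 (A = (2*5)/3 = (1/3)*10 = 10/3 ≈ 3.3333)
X(-20, T(1, -1))*A = (-11 - 3*(-20))*(10/3) = (-11 + 60)*(10/3) = 49*(10/3) = 490/3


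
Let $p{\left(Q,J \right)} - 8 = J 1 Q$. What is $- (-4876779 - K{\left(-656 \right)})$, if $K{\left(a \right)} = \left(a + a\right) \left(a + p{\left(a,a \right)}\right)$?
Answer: $-558873877$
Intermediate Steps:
$p{\left(Q,J \right)} = 8 + J Q$ ($p{\left(Q,J \right)} = 8 + J 1 Q = 8 + J Q$)
$K{\left(a \right)} = 2 a \left(8 + a + a^{2}\right)$ ($K{\left(a \right)} = \left(a + a\right) \left(a + \left(8 + a a\right)\right) = 2 a \left(a + \left(8 + a^{2}\right)\right) = 2 a \left(8 + a + a^{2}\right)$)
$- (-4876779 - K{\left(-656 \right)}) = - (-4876779 - 2 \left(-656\right) \left(8 - 656 + \left(-656\right)^{2}\right)) = - (-4876779 - 2 \left(-656\right) \left(8 - 656 + 430336\right)) = - (-4876779 - 2 \left(-656\right) 429688) = - (-4876779 - -563750656) = - (-4876779 + 563750656) = \left(-1\right) 558873877 = -558873877$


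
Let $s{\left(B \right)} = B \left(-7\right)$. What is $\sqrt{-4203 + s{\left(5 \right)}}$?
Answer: $i \sqrt{4238} \approx 65.1 i$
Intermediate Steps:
$s{\left(B \right)} = - 7 B$
$\sqrt{-4203 + s{\left(5 \right)}} = \sqrt{-4203 - 35} = \sqrt{-4238} = i \sqrt{4238}$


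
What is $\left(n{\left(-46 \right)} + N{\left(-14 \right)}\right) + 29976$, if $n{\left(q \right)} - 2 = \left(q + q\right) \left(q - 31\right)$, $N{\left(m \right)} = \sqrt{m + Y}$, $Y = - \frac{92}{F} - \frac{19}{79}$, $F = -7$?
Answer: $37062 + \frac{i \sqrt{335671}}{553} \approx 37062.0 + 1.0477 i$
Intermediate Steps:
$Y = \frac{7135}{553}$ ($Y = - \frac{92}{-7} - \frac{19}{79} = \left(-92\right) \left(- \frac{1}{7}\right) - \frac{19}{79} = \frac{92}{7} - \frac{19}{79} = \frac{7135}{553} \approx 12.902$)
$N{\left(m \right)} = \sqrt{\frac{7135}{553} + m}$ ($N{\left(m \right)} = \sqrt{m + \frac{7135}{553}} = \sqrt{\frac{7135}{553} + m}$)
$n{\left(q \right)} = 2 + 2 q \left(-31 + q\right)$ ($n{\left(q \right)} = 2 + \left(q + q\right) \left(q - 31\right) = 2 + 2 q \left(-31 + q\right)$)
$\left(n{\left(-46 \right)} + N{\left(-14 \right)}\right) + 29976 = \left(\left(2 - -2852 + 2 \left(-46\right)^{2}\right) + \frac{\sqrt{3945655 + 305809 \left(-14\right)}}{553}\right) + 29976 = \left(\left(2 + 2852 + 2 \cdot 2116\right) + \frac{\sqrt{3945655 - 4281326}}{553}\right) + 29976 = \left(\left(2 + 2852 + 4232\right) + \frac{\sqrt{-335671}}{553}\right) + 29976 = \left(7086 + \frac{i \sqrt{335671}}{553}\right) + 29976 = 37062 + \frac{i \sqrt{335671}}{553}$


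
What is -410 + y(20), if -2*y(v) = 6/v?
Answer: -8203/20 ≈ -410.15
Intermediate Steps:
y(v) = -3/v
-410 + y(20) = -410 - 3/20 = -8203/20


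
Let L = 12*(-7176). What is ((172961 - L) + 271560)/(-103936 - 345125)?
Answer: -530633/449061 ≈ -1.1817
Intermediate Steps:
L = -86112
((172961 - L) + 271560)/(-103936 - 345125) = ((172961 - 1*(-86112)) + 271560)/(-103936 - 345125) = ((172961 + 86112) + 271560)/(-449061) = (259073 + 271560)*(-1/449061) = 530633*(-1/449061) = -530633/449061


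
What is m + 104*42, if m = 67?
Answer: 4435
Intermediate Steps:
m + 104*42 = 67 + 104*42 = 67 + 4368 = 4435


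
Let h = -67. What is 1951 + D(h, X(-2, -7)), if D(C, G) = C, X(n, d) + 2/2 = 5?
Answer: 1884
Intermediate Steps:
X(n, d) = 4 (X(n, d) = -1 + 5 = 4)
1951 + D(h, X(-2, -7)) = 1951 - 67 = 1884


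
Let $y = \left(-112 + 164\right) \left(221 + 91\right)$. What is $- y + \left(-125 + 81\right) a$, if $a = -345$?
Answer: $-1044$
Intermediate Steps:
$y = 16224$ ($y = 52 \cdot 312 = 16224$)
$- y + \left(-125 + 81\right) a = \left(-1\right) 16224 + \left(-125 + 81\right) \left(-345\right) = -16224 - -15180 = -16224 + 15180 = -1044$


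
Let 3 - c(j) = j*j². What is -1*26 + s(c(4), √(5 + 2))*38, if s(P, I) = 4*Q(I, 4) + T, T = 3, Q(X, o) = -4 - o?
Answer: -1128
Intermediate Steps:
c(j) = 3 - j³ (c(j) = 3 - j*j² = 3 - j³)
s(P, I) = -29 (s(P, I) = 4*(-4 - 1*4) + 3 = 4*(-4 - 4) + 3 = 4*(-8) + 3 = -32 + 3 = -29)
-1*26 + s(c(4), √(5 + 2))*38 = -1*26 - 29*38 = -26 - 1102 = -1128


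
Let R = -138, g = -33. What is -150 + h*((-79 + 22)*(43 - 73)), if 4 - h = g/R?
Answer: 144465/23 ≈ 6281.1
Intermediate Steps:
h = 173/46 (h = 4 - (-33)/(-138) = 4 - (-33)*(-1)/138 = 4 - 1*11/46 = 4 - 11/46 = 173/46 ≈ 3.7609)
-150 + h*((-79 + 22)*(43 - 73)) = -150 + 173*((-79 + 22)*(43 - 73))/46 = -150 + 173*(-57*(-30))/46 = -150 + (173/46)*1710 = -150 + 147915/23 = 144465/23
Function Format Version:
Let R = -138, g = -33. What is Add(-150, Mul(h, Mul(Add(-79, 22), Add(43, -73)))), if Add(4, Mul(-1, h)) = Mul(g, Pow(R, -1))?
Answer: Rational(144465, 23) ≈ 6281.1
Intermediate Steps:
h = Rational(173, 46) (h = Add(4, Mul(-1, Mul(-33, Pow(-138, -1)))) = Add(4, Mul(-1, Mul(-33, Rational(-1, 138)))) = Add(4, Mul(-1, Rational(11, 46))) = Add(4, Rational(-11, 46)) = Rational(173, 46) ≈ 3.7609)
Add(-150, Mul(h, Mul(Add(-79, 22), Add(43, -73)))) = Add(-150, Mul(Rational(173, 46), Mul(Add(-79, 22), Add(43, -73)))) = Add(-150, Mul(Rational(173, 46), Mul(-57, -30))) = Add(-150, Mul(Rational(173, 46), 1710)) = Add(-150, Rational(147915, 23)) = Rational(144465, 23)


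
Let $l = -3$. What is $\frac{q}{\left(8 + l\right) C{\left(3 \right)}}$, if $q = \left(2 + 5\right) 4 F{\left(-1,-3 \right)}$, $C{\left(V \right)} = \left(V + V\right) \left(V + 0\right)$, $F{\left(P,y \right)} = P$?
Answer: $- \frac{14}{45} \approx -0.31111$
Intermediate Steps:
$C{\left(V \right)} = 2 V^{2}$ ($C{\left(V \right)} = 2 V V = 2 V^{2}$)
$q = -28$ ($q = \left(2 + 5\right) 4 \left(-1\right) = 7 \cdot 4 \left(-1\right) = 28 \left(-1\right) = -28$)
$\frac{q}{\left(8 + l\right) C{\left(3 \right)}} = - \frac{28}{\left(8 - 3\right) 2 \cdot 3^{2}} = - \frac{28}{5 \cdot 2 \cdot 9} = - \frac{28}{5 \cdot 18} = - \frac{28}{90} = \left(-28\right) \frac{1}{90} = - \frac{14}{45}$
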